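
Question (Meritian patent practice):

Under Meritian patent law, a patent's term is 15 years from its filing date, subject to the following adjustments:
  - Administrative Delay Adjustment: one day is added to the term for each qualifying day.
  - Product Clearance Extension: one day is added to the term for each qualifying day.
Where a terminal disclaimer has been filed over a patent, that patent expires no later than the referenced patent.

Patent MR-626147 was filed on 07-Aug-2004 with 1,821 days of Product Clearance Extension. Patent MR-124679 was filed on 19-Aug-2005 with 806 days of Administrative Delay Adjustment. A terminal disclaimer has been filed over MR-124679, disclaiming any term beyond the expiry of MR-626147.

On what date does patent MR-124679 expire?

Natural term of MR-124679:
  Base: filing + 15 years → 19 August 2020.
  Administrative Delay Adjustment: +806 days → 3 November 2022.
Expiry of referenced patent MR-626147:
  Base: filing + 15 years → 7 August 2019.
  Product Clearance Extension: +1821 days → 1 August 2024.
Terminal disclaimer: MR-124679 expires on the earlier of 3 November 2022 and 1 August 2024.

November 3, 2022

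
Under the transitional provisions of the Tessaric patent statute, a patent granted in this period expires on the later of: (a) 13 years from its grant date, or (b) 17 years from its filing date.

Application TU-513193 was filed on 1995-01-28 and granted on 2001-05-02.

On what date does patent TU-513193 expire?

(a) grant + 13 years → 2 May 2014.
(b) filing + 17 years → 28 January 2012.
Later of the two: 2 May 2014.

May 2, 2014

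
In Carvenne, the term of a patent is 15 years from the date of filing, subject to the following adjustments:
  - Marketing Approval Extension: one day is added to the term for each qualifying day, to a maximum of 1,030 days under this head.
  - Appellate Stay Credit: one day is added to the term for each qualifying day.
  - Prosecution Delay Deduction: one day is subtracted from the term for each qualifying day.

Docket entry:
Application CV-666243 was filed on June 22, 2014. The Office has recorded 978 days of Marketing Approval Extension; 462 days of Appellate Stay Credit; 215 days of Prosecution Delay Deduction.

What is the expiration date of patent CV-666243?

Base term: filing date + 15 years → 22 June 2029.
Marketing Approval Extension: 978 days (within the 1030-day cap) → +978 days → 25 February 2032.
Appellate Stay Credit: +462 days → 1 June 2033.
Prosecution Delay Deduction: −215 days → 29 October 2032.

2032-10-29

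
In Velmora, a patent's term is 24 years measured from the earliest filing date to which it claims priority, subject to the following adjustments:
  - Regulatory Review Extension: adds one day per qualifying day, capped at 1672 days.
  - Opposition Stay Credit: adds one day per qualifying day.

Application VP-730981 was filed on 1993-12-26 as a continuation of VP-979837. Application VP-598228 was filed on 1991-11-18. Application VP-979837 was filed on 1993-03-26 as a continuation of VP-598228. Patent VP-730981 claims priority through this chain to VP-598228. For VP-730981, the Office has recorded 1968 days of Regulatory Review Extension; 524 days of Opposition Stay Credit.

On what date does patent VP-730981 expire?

Earliest priority filing: 18 November 1991.
Base term: 18 November 1991 + 24 years → 18 November 2015.
Regulatory Review Extension: 1968 days claimed exceeds the 1672-day cap, so +1672 days → 16 June 2020.
Opposition Stay Credit: +524 days → 22 November 2021.

2021-11-22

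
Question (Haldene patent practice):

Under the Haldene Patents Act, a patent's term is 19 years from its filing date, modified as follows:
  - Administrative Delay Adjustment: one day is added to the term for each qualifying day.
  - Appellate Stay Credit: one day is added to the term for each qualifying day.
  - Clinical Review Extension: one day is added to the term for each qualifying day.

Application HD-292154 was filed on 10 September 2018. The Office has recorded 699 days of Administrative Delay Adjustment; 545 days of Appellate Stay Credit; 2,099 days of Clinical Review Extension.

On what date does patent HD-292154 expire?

Base term: filing date + 19 years → 10 September 2037.
Administrative Delay Adjustment: +699 days → 10 August 2039.
Appellate Stay Credit: +545 days → 5 February 2041.
Clinical Review Extension: +2099 days → 5 November 2046.

November 5, 2046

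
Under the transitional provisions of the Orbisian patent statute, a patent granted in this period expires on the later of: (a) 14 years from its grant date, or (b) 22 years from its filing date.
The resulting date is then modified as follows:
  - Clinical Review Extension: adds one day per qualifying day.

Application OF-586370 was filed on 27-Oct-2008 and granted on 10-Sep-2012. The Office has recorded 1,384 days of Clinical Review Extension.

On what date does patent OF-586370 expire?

(a) grant + 14 years → 10 September 2026.
(b) filing + 22 years → 27 October 2030.
Later of the two: 27 October 2030.
Clinical Review Extension: +1384 days → 11 August 2034.

August 11, 2034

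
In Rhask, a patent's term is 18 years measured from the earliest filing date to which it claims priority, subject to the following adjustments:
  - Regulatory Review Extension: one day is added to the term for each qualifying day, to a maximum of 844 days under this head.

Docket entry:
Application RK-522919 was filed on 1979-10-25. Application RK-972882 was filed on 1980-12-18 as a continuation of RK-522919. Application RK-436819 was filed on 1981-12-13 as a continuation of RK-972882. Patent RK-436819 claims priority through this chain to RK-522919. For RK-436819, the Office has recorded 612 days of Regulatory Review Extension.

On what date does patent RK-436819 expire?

June 29, 1999

Earliest priority filing: 25 October 1979.
Base term: 25 October 1979 + 18 years → 25 October 1997.
Regulatory Review Extension: 612 days (within the 844-day cap) → +612 days → 29 June 1999.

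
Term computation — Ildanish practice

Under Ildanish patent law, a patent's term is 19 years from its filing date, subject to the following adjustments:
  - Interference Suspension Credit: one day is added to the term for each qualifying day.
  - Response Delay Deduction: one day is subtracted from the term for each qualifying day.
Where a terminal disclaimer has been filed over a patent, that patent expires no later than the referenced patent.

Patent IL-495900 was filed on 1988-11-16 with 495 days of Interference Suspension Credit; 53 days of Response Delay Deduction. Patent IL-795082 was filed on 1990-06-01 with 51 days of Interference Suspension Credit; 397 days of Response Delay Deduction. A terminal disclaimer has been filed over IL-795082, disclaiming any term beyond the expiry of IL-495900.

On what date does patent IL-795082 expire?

2008-06-20

Natural term of IL-795082:
  Base: filing + 19 years → 1 June 2009.
  Interference Suspension Credit: +51 days → 22 July 2009.
  Response Delay Deduction: −397 days → 20 June 2008.
Expiry of referenced patent IL-495900:
  Base: filing + 19 years → 16 November 2007.
  Interference Suspension Credit: +495 days → 25 March 2009.
  Response Delay Deduction: −53 days → 31 January 2009.
Terminal disclaimer: IL-795082 expires on the earlier of 20 June 2008 and 31 January 2009.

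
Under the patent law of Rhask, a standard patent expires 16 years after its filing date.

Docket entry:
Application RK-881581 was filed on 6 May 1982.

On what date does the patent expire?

Filing date + 16 years → 6 May 1998.

May 6, 1998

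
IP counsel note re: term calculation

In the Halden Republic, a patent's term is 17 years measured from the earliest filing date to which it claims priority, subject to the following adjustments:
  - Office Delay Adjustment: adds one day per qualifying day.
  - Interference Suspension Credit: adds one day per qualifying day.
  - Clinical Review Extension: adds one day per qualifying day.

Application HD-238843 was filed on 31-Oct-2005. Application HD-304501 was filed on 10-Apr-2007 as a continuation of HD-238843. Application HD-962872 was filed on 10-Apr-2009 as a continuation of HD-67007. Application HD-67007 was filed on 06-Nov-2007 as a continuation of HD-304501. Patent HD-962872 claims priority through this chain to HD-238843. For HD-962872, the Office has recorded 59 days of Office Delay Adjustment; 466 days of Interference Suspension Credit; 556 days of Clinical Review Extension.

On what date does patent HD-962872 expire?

October 16, 2025

Earliest priority filing: 31 October 2005.
Base term: 31 October 2005 + 17 years → 31 October 2022.
Office Delay Adjustment: +59 days → 29 December 2022.
Interference Suspension Credit: +466 days → 8 April 2024.
Clinical Review Extension: +556 days → 16 October 2025.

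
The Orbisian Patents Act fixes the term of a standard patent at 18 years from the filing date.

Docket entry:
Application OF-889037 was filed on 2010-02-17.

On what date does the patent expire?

February 17, 2028

Filing date + 18 years → 17 February 2028.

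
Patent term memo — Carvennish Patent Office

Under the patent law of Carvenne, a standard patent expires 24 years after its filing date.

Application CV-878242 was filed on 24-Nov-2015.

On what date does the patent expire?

Filing date + 24 years → 24 November 2039.

November 24, 2039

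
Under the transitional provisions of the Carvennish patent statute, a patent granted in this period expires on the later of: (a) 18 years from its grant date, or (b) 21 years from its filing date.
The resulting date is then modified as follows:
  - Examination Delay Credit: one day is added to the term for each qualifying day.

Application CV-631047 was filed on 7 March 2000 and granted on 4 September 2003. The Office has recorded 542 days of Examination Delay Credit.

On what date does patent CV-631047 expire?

(a) grant + 18 years → 4 September 2021.
(b) filing + 21 years → 7 March 2021.
Later of the two: 4 September 2021.
Examination Delay Credit: +542 days → 28 February 2023.

February 28, 2023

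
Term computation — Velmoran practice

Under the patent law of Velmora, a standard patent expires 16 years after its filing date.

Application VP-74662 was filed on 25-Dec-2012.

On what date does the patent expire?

Filing date + 16 years → 25 December 2028.

December 25, 2028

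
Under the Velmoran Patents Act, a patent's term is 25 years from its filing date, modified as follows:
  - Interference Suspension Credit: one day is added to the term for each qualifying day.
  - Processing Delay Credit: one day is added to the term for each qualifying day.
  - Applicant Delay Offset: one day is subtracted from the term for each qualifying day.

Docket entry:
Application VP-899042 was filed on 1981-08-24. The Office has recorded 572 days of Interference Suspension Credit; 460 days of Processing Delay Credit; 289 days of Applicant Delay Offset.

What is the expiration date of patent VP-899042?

Base term: filing date + 25 years → 24 August 2006.
Interference Suspension Credit: +572 days → 18 March 2008.
Processing Delay Credit: +460 days → 21 June 2009.
Applicant Delay Offset: −289 days → 5 September 2008.

September 5, 2008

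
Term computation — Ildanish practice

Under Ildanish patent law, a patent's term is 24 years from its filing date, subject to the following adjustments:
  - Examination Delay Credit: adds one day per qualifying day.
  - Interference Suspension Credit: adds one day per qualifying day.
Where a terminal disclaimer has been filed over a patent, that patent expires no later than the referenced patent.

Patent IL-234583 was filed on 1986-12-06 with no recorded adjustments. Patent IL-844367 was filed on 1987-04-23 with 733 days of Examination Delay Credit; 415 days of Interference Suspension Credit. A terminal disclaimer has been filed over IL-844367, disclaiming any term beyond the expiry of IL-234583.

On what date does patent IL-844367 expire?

2010-12-06

Natural term of IL-844367:
  Base: filing + 24 years → 23 April 2011.
  Examination Delay Credit: +733 days → 25 April 2013.
  Interference Suspension Credit: +415 days → 14 June 2014.
Expiry of referenced patent IL-234583:
  Base: filing + 24 years → 6 December 2010.
Terminal disclaimer: IL-844367 expires on the earlier of 14 June 2014 and 6 December 2010.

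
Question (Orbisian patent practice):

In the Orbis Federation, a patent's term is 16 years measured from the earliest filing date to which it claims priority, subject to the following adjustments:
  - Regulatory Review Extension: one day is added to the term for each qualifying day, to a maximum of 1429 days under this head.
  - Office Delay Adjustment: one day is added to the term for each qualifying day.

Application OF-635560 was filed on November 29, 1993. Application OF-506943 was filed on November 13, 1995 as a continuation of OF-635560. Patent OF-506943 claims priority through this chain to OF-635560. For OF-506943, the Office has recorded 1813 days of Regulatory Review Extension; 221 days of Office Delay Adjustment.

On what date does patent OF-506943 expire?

2014-06-06

Earliest priority filing: 29 November 1993.
Base term: 29 November 1993 + 16 years → 29 November 2009.
Regulatory Review Extension: 1813 days claimed exceeds the 1429-day cap, so +1429 days → 28 October 2013.
Office Delay Adjustment: +221 days → 6 June 2014.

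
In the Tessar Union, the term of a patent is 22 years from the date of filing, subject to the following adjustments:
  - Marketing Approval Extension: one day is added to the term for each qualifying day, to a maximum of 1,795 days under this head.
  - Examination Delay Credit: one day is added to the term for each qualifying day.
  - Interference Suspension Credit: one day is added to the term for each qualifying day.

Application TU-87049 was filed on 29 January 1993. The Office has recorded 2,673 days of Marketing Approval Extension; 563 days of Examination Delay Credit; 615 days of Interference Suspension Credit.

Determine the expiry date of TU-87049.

March 21, 2023

Base term: filing date + 22 years → 29 January 2015.
Marketing Approval Extension: 2673 days claimed exceeds the 1795-day cap, so +1795 days → 29 December 2019.
Examination Delay Credit: +563 days → 14 July 2021.
Interference Suspension Credit: +615 days → 21 March 2023.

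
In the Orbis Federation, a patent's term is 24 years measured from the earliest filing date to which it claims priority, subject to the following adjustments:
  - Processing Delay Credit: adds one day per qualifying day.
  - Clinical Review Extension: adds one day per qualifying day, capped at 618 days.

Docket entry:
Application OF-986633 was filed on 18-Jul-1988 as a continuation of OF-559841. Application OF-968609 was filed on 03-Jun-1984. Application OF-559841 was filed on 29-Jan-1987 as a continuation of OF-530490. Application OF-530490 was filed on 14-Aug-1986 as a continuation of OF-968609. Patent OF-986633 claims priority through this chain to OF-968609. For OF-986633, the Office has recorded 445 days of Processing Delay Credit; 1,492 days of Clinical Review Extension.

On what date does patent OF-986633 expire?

2011-05-02

Earliest priority filing: 3 June 1984.
Base term: 3 June 1984 + 24 years → 3 June 2008.
Processing Delay Credit: +445 days → 22 August 2009.
Clinical Review Extension: 1492 days claimed exceeds the 618-day cap, so +618 days → 2 May 2011.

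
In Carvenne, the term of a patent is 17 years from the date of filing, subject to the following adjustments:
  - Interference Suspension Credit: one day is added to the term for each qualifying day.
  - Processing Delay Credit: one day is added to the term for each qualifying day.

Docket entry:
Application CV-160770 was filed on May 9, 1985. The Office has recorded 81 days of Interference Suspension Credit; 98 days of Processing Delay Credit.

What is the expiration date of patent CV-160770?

2002-11-04

Base term: filing date + 17 years → 9 May 2002.
Interference Suspension Credit: +81 days → 29 July 2002.
Processing Delay Credit: +98 days → 4 November 2002.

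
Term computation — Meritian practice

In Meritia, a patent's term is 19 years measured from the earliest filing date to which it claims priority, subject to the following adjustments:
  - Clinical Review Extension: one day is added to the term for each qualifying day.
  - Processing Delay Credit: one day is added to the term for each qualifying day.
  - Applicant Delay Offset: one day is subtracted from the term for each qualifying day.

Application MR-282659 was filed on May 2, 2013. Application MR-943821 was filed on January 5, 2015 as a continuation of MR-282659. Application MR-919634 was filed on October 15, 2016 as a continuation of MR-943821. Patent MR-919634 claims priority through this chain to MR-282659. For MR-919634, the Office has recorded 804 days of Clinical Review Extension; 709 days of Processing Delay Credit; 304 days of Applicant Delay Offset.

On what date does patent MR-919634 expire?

August 24, 2035

Earliest priority filing: 2 May 2013.
Base term: 2 May 2013 + 19 years → 2 May 2032.
Clinical Review Extension: +804 days → 15 July 2034.
Processing Delay Credit: +709 days → 23 June 2036.
Applicant Delay Offset: −304 days → 24 August 2035.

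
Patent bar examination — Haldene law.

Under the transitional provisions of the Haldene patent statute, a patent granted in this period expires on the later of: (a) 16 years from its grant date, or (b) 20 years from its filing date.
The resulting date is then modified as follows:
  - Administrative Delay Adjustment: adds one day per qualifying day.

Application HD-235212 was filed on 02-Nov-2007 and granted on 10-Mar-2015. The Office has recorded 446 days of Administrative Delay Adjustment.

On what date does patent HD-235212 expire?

May 29, 2032

(a) grant + 16 years → 10 March 2031.
(b) filing + 20 years → 2 November 2027.
Later of the two: 10 March 2031.
Administrative Delay Adjustment: +446 days → 29 May 2032.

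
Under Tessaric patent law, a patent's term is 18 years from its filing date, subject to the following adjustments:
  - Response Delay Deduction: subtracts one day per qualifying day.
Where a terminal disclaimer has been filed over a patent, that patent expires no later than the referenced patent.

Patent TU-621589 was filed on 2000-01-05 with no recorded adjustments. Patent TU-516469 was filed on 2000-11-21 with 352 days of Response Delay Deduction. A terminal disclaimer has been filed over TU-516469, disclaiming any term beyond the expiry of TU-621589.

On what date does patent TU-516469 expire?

December 4, 2017

Natural term of TU-516469:
  Base: filing + 18 years → 21 November 2018.
  Response Delay Deduction: −352 days → 4 December 2017.
Expiry of referenced patent TU-621589:
  Base: filing + 18 years → 5 January 2018.
Terminal disclaimer: TU-516469 expires on the earlier of 4 December 2017 and 5 January 2018.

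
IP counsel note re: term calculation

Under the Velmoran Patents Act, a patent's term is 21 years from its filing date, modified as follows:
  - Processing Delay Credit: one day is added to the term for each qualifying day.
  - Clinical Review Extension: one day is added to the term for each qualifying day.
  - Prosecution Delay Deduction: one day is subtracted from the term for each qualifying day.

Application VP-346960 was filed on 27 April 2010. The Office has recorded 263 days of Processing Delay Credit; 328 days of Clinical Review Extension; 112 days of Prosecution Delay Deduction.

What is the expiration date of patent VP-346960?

Base term: filing date + 21 years → 27 April 2031.
Processing Delay Credit: +263 days → 15 January 2032.
Clinical Review Extension: +328 days → 8 December 2032.
Prosecution Delay Deduction: −112 days → 18 August 2032.

August 18, 2032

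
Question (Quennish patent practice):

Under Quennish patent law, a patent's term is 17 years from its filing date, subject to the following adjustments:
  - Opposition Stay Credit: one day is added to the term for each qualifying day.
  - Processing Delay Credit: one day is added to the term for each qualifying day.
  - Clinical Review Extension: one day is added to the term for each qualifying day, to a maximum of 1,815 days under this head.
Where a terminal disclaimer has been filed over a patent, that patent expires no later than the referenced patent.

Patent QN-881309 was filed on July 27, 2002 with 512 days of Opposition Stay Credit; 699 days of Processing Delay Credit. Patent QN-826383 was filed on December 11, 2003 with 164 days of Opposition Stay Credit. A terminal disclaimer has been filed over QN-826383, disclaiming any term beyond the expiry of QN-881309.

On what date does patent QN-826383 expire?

Natural term of QN-826383:
  Base: filing + 17 years → 11 December 2020.
  Opposition Stay Credit: +164 days → 24 May 2021.
Expiry of referenced patent QN-881309:
  Base: filing + 17 years → 27 July 2019.
  Opposition Stay Credit: +512 days → 20 December 2020.
  Processing Delay Credit: +699 days → 19 November 2022.
Terminal disclaimer: QN-826383 expires on the earlier of 24 May 2021 and 19 November 2022.

May 24, 2021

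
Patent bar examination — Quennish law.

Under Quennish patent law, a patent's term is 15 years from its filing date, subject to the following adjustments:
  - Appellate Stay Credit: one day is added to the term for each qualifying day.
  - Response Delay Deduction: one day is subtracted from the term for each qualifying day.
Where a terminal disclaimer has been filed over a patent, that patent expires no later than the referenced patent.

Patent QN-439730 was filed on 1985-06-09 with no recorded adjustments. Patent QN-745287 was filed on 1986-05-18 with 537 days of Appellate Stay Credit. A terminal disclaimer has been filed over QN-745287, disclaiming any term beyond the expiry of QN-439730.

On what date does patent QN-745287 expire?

Natural term of QN-745287:
  Base: filing + 15 years → 18 May 2001.
  Appellate Stay Credit: +537 days → 6 November 2002.
Expiry of referenced patent QN-439730:
  Base: filing + 15 years → 9 June 2000.
Terminal disclaimer: QN-745287 expires on the earlier of 6 November 2002 and 9 June 2000.

2000-06-09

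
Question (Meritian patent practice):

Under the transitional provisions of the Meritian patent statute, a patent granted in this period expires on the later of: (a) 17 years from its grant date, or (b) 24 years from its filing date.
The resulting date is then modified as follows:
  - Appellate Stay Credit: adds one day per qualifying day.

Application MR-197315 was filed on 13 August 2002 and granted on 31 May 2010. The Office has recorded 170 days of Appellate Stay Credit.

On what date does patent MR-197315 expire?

(a) grant + 17 years → 31 May 2027.
(b) filing + 24 years → 13 August 2026.
Later of the two: 31 May 2027.
Appellate Stay Credit: +170 days → 17 November 2027.

November 17, 2027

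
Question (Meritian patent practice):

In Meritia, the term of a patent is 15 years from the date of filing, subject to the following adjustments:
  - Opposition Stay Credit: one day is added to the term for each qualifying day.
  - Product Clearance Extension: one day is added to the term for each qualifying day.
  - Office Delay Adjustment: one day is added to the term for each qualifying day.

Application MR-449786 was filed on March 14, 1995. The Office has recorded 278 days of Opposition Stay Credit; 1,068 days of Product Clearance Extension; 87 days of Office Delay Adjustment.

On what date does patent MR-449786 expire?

Base term: filing date + 15 years → 14 March 2010.
Opposition Stay Credit: +278 days → 17 December 2010.
Product Clearance Extension: +1068 days → 19 November 2013.
Office Delay Adjustment: +87 days → 14 February 2014.

2014-02-14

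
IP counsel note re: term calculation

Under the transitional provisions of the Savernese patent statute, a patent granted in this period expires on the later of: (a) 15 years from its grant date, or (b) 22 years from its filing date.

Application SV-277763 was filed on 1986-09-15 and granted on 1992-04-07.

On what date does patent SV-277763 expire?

2008-09-15

(a) grant + 15 years → 7 April 2007.
(b) filing + 22 years → 15 September 2008.
Later of the two: 15 September 2008.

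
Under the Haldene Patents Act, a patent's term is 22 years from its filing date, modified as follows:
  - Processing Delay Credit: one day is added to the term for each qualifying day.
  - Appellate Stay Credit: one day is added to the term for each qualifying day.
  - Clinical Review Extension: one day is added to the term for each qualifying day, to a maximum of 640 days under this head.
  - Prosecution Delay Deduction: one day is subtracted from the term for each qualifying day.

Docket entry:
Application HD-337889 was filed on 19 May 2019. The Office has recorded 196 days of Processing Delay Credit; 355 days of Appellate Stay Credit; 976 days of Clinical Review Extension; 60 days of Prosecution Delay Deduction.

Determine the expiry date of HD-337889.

June 23, 2044

Base term: filing date + 22 years → 19 May 2041.
Processing Delay Credit: +196 days → 1 December 2041.
Appellate Stay Credit: +355 days → 21 November 2042.
Clinical Review Extension: 976 days claimed exceeds the 640-day cap, so +640 days → 22 August 2044.
Prosecution Delay Deduction: −60 days → 23 June 2044.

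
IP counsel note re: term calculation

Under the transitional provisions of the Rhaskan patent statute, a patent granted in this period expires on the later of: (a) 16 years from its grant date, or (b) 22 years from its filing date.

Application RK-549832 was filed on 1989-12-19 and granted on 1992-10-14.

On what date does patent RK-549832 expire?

(a) grant + 16 years → 14 October 2008.
(b) filing + 22 years → 19 December 2011.
Later of the two: 19 December 2011.

December 19, 2011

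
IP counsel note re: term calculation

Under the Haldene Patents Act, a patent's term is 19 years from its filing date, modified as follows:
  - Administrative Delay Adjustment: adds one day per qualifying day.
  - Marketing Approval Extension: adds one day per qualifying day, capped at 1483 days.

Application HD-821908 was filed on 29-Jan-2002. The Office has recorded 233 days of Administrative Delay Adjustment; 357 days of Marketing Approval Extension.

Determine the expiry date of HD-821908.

Base term: filing date + 19 years → 29 January 2021.
Administrative Delay Adjustment: +233 days → 19 September 2021.
Marketing Approval Extension: 357 days (within the 1483-day cap) → +357 days → 11 September 2022.

September 11, 2022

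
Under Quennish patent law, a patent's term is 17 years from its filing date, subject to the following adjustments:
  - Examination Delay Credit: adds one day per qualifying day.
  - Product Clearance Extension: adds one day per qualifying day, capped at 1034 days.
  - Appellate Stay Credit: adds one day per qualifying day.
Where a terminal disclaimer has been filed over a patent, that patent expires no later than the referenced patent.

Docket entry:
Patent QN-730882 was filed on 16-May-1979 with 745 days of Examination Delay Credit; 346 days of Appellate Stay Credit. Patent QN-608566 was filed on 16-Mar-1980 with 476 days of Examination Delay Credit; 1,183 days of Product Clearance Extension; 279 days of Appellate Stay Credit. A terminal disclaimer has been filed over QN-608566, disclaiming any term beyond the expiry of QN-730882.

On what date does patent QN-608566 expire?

Natural term of QN-608566:
  Base: filing + 17 years → 16 March 1997.
  Examination Delay Credit: +476 days → 5 July 1998.
  Product Clearance Extension: 1183 days claimed exceeds the 1034-day cap, so +1034 days → 4 May 2001.
  Appellate Stay Credit: +279 days → 7 February 2002.
Expiry of referenced patent QN-730882:
  Base: filing + 17 years → 16 May 1996.
  Examination Delay Credit: +745 days → 31 May 1998.
  Appellate Stay Credit: +346 days → 12 May 1999.
Terminal disclaimer: QN-608566 expires on the earlier of 7 February 2002 and 12 May 1999.

May 12, 1999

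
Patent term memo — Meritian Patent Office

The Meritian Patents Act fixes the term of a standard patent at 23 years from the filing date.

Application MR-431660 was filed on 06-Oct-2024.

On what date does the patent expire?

Filing date + 23 years → 6 October 2047.

2047-10-06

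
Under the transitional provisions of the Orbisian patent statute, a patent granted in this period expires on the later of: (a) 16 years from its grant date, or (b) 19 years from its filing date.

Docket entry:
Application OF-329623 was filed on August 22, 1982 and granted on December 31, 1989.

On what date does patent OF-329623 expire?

(a) grant + 16 years → 31 December 2005.
(b) filing + 19 years → 22 August 2001.
Later of the two: 31 December 2005.

December 31, 2005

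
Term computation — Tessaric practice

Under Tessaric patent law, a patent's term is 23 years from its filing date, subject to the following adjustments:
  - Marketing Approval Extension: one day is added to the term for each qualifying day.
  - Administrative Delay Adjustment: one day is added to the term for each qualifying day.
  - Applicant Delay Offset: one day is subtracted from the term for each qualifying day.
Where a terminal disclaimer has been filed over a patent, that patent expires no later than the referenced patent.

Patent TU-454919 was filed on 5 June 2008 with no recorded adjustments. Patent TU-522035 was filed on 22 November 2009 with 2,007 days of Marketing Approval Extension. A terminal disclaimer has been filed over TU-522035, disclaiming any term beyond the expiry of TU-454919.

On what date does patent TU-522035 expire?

June 5, 2031

Natural term of TU-522035:
  Base: filing + 23 years → 22 November 2032.
  Marketing Approval Extension: +2007 days → 22 May 2038.
Expiry of referenced patent TU-454919:
  Base: filing + 23 years → 5 June 2031.
Terminal disclaimer: TU-522035 expires on the earlier of 22 May 2038 and 5 June 2031.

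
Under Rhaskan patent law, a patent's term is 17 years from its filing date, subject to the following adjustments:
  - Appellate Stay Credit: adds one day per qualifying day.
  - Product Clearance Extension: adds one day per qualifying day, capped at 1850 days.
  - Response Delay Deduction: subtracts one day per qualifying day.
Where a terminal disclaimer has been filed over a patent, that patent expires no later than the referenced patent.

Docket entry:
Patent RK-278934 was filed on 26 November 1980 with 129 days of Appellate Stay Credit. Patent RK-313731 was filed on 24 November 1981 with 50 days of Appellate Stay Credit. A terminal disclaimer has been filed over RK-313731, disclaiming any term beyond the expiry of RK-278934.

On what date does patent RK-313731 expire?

Natural term of RK-313731:
  Base: filing + 17 years → 24 November 1998.
  Appellate Stay Credit: +50 days → 13 January 1999.
Expiry of referenced patent RK-278934:
  Base: filing + 17 years → 26 November 1997.
  Appellate Stay Credit: +129 days → 4 April 1998.
Terminal disclaimer: RK-313731 expires on the earlier of 13 January 1999 and 4 April 1998.

April 4, 1998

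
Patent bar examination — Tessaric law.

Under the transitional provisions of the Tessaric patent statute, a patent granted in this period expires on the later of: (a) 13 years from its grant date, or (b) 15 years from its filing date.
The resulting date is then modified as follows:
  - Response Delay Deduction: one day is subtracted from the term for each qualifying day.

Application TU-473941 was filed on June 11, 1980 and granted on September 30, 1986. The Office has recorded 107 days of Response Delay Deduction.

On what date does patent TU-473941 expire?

1999-06-15

(a) grant + 13 years → 30 September 1999.
(b) filing + 15 years → 11 June 1995.
Later of the two: 30 September 1999.
Response Delay Deduction: −107 days → 15 June 1999.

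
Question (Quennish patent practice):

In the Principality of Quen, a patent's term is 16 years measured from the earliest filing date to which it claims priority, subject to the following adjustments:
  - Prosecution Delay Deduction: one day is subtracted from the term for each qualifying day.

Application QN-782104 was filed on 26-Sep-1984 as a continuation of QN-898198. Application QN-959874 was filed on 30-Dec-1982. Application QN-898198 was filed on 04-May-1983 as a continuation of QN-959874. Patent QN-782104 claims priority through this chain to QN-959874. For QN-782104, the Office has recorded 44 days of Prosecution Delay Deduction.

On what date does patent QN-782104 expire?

Earliest priority filing: 30 December 1982.
Base term: 30 December 1982 + 16 years → 30 December 1998.
Prosecution Delay Deduction: −44 days → 16 November 1998.

1998-11-16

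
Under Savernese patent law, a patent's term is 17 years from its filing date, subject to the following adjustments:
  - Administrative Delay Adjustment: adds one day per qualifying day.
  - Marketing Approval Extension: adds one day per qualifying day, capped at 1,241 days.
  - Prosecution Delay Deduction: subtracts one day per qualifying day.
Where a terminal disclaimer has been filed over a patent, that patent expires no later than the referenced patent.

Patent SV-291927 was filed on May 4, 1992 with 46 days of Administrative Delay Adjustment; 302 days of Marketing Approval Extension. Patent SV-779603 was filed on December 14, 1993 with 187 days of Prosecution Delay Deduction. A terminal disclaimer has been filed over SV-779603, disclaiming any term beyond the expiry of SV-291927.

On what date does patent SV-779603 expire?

2010-04-17

Natural term of SV-779603:
  Base: filing + 17 years → 14 December 2010.
  Prosecution Delay Deduction: −187 days → 10 June 2010.
Expiry of referenced patent SV-291927:
  Base: filing + 17 years → 4 May 2009.
  Administrative Delay Adjustment: +46 days → 19 June 2009.
  Marketing Approval Extension: 302 days (within the 1241-day cap) → +302 days → 17 April 2010.
Terminal disclaimer: SV-779603 expires on the earlier of 10 June 2010 and 17 April 2010.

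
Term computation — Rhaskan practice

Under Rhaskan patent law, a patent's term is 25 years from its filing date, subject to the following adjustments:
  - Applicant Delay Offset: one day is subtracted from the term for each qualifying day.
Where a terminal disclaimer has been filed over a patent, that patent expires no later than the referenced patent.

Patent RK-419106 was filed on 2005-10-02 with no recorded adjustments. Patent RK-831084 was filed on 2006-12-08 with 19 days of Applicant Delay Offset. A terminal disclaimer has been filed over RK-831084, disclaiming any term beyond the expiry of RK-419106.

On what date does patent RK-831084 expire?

October 2, 2030

Natural term of RK-831084:
  Base: filing + 25 years → 8 December 2031.
  Applicant Delay Offset: −19 days → 19 November 2031.
Expiry of referenced patent RK-419106:
  Base: filing + 25 years → 2 October 2030.
Terminal disclaimer: RK-831084 expires on the earlier of 19 November 2031 and 2 October 2030.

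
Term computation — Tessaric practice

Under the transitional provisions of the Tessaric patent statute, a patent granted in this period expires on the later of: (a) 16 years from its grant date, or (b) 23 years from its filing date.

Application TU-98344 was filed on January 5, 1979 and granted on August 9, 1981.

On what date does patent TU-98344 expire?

(a) grant + 16 years → 9 August 1997.
(b) filing + 23 years → 5 January 2002.
Later of the two: 5 January 2002.

January 5, 2002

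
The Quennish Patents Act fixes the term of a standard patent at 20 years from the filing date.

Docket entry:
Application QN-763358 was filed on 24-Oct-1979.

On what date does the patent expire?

October 24, 1999

Filing date + 20 years → 24 October 1999.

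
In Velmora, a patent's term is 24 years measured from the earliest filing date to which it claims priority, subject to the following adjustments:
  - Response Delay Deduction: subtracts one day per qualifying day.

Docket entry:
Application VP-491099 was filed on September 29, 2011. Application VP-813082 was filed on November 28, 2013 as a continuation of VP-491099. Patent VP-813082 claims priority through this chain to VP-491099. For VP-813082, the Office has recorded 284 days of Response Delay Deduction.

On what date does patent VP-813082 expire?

Earliest priority filing: 29 September 2011.
Base term: 29 September 2011 + 24 years → 29 September 2035.
Response Delay Deduction: −284 days → 19 December 2034.

December 19, 2034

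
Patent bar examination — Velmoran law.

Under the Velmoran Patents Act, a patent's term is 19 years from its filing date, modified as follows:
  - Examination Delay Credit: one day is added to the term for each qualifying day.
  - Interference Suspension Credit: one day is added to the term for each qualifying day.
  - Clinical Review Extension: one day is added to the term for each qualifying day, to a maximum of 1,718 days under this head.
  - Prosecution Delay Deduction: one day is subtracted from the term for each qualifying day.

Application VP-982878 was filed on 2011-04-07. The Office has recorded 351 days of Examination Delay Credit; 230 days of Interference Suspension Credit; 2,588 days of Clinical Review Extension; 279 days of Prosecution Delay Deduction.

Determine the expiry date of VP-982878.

Base term: filing date + 19 years → 7 April 2030.
Examination Delay Credit: +351 days → 24 March 2031.
Interference Suspension Credit: +230 days → 9 November 2031.
Clinical Review Extension: 2588 days claimed exceeds the 1718-day cap, so +1718 days → 23 July 2036.
Prosecution Delay Deduction: −279 days → 18 October 2035.

2035-10-18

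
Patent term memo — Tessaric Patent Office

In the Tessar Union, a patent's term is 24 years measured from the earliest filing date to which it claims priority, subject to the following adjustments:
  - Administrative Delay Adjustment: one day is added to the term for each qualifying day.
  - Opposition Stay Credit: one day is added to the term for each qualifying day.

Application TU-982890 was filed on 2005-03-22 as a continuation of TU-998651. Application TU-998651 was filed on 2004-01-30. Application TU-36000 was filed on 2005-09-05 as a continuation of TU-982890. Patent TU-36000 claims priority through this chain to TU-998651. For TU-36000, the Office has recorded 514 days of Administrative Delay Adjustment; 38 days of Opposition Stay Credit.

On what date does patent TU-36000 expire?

August 4, 2029

Earliest priority filing: 30 January 2004.
Base term: 30 January 2004 + 24 years → 30 January 2028.
Administrative Delay Adjustment: +514 days → 27 June 2029.
Opposition Stay Credit: +38 days → 4 August 2029.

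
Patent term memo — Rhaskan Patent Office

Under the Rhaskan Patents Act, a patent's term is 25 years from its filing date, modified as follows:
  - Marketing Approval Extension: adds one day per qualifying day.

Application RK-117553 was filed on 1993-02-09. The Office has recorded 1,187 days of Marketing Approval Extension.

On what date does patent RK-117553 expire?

May 11, 2021

Base term: filing date + 25 years → 9 February 2018.
Marketing Approval Extension: +1187 days → 11 May 2021.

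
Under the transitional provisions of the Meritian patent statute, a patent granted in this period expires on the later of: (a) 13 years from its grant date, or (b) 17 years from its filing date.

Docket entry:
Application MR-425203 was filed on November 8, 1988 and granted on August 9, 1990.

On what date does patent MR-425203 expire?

(a) grant + 13 years → 9 August 2003.
(b) filing + 17 years → 8 November 2005.
Later of the two: 8 November 2005.

November 8, 2005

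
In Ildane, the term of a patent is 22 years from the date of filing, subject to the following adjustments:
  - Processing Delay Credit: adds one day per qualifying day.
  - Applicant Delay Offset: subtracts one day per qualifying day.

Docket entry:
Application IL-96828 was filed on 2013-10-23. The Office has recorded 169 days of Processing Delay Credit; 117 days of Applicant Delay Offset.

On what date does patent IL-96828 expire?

December 14, 2035

Base term: filing date + 22 years → 23 October 2035.
Processing Delay Credit: +169 days → 9 April 2036.
Applicant Delay Offset: −117 days → 14 December 2035.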